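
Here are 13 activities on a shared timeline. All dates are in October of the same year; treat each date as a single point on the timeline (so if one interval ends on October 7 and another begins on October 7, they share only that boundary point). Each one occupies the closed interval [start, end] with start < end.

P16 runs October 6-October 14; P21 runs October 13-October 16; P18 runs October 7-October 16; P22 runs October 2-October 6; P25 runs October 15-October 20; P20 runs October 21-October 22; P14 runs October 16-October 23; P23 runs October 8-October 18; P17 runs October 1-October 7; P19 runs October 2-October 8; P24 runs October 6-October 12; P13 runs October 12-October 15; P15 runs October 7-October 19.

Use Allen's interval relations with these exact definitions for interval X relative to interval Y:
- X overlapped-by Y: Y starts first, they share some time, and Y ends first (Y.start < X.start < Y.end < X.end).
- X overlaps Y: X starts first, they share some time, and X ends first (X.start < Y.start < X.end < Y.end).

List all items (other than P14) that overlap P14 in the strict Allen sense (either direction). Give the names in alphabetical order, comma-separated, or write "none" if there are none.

P15, P23, P25

Target P14 = [October 16, October 23].
P13 [October 12, October 15] → before → no.
P15 [October 7, October 19] → overlaps → yes.
P16 [October 6, October 14] → before → no.
P17 [October 1, October 7] → before → no.
P18 [October 7, October 16] → meets → no.
P19 [October 2, October 8] → before → no.
P20 [October 21, October 22] → during → no.
P21 [October 13, October 16] → meets → no.
P22 [October 2, October 6] → before → no.
P23 [October 8, October 18] → overlaps → yes.
P24 [October 6, October 12] → before → no.
P25 [October 15, October 20] → overlaps → yes.
Result: P15, P23, P25.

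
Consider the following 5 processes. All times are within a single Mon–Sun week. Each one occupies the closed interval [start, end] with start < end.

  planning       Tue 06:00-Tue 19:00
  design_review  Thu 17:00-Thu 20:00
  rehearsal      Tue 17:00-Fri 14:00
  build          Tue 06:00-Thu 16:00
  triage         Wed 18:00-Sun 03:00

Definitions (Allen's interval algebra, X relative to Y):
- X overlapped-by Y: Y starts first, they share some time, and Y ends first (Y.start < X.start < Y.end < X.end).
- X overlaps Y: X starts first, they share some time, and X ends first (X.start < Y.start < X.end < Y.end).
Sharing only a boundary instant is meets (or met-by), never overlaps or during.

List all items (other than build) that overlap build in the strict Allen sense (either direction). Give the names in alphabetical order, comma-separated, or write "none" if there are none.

Target build = [Tue 06:00, Thu 16:00].
design_review [Thu 17:00, Thu 20:00] → after → no.
planning [Tue 06:00, Tue 19:00] → starts → no.
rehearsal [Tue 17:00, Fri 14:00] → overlapped-by → yes.
triage [Wed 18:00, Sun 03:00] → overlapped-by → yes.
Result: rehearsal, triage.

rehearsal, triage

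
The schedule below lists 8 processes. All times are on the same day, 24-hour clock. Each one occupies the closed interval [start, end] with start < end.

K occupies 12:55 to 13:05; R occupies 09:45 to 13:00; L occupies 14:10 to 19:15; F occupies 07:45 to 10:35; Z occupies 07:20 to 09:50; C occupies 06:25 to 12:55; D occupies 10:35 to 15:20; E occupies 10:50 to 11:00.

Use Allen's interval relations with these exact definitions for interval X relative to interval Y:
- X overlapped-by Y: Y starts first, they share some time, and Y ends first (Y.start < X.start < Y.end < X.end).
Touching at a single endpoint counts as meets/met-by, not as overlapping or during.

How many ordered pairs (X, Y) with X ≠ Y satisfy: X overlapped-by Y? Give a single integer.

8

Checking all 56 ordered pairs for relation 'overlapped-by'; matching pairs in alphabetical order:
(D, C): D overlapped-by C ✓
(D, R): D overlapped-by R ✓
(F, Z): F overlapped-by Z ✓
(K, R): K overlapped-by R ✓
(L, D): L overlapped-by D ✓
(R, C): R overlapped-by C ✓
(R, F): R overlapped-by F ✓
(R, Z): R overlapped-by Z ✓
Count: 8.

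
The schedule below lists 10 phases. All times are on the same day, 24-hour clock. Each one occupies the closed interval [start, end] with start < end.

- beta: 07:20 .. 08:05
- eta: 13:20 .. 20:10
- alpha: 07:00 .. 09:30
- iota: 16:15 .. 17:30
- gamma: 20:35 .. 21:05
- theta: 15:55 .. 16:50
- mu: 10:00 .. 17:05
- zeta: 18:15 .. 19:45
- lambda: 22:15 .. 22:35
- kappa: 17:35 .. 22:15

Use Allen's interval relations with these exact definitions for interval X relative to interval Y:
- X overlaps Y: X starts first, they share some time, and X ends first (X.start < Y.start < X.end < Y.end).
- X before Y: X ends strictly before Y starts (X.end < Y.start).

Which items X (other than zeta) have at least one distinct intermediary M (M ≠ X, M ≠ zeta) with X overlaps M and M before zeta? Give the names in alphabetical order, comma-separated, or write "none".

Target zeta = [18:15, 19:45].
Intermediaries M with M before zeta: alpha, beta, iota, mu, theta.
Via alpha — items with X overlaps alpha: none.
Via beta — items with X overlaps beta: none.
Via iota — items with X overlaps iota: mu, theta.
Via mu — items with X overlaps mu: none.
Via theta — items with X overlaps theta: none.
Union: mu, theta.

mu, theta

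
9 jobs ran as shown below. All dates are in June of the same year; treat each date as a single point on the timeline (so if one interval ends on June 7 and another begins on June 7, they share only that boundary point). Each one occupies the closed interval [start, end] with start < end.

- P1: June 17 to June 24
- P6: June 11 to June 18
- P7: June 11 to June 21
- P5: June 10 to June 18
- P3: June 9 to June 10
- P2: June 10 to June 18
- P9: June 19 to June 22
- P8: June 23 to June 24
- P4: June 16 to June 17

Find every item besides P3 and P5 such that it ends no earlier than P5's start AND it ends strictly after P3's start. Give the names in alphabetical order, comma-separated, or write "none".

Conditions: its end is no earlier than P5's start (X.end >= June 10) AND its end is strictly after P3's start (X.end > June 9).
P1: end June 24 >= June 10? ✓; end June 24 > June 9? ✓ → yes.
P2: end June 18 >= June 10? ✓; end June 18 > June 9? ✓ → yes.
P4: end June 17 >= June 10? ✓; end June 17 > June 9? ✓ → yes.
P6: end June 18 >= June 10? ✓; end June 18 > June 9? ✓ → yes.
P7: end June 21 >= June 10? ✓; end June 21 > June 9? ✓ → yes.
P8: end June 24 >= June 10? ✓; end June 24 > June 9? ✓ → yes.
P9: end June 22 >= June 10? ✓; end June 22 > June 9? ✓ → yes.
Result: P1, P2, P4, P6, P7, P8, P9.

P1, P2, P4, P6, P7, P8, P9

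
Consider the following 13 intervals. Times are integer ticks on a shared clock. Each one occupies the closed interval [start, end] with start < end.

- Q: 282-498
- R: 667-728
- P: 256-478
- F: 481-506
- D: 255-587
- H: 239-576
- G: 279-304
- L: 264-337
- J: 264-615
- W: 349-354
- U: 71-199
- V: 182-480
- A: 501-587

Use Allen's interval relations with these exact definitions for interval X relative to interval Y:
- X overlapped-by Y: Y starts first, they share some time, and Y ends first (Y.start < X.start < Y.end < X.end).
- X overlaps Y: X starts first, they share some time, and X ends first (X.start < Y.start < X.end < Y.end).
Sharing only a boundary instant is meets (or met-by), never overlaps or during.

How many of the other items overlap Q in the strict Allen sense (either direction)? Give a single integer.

5

Target Q = [282, 498].
A [501, 587] → after → no.
D [255, 587] → contains → no.
F [481, 506] → overlapped-by → counts.
G [279, 304] → overlaps → counts.
H [239, 576] → contains → no.
J [264, 615] → contains → no.
L [264, 337] → overlaps → counts.
P [256, 478] → overlaps → counts.
R [667, 728] → after → no.
U [71, 199] → before → no.
V [182, 480] → overlaps → counts.
W [349, 354] → during → no.
Total: 5.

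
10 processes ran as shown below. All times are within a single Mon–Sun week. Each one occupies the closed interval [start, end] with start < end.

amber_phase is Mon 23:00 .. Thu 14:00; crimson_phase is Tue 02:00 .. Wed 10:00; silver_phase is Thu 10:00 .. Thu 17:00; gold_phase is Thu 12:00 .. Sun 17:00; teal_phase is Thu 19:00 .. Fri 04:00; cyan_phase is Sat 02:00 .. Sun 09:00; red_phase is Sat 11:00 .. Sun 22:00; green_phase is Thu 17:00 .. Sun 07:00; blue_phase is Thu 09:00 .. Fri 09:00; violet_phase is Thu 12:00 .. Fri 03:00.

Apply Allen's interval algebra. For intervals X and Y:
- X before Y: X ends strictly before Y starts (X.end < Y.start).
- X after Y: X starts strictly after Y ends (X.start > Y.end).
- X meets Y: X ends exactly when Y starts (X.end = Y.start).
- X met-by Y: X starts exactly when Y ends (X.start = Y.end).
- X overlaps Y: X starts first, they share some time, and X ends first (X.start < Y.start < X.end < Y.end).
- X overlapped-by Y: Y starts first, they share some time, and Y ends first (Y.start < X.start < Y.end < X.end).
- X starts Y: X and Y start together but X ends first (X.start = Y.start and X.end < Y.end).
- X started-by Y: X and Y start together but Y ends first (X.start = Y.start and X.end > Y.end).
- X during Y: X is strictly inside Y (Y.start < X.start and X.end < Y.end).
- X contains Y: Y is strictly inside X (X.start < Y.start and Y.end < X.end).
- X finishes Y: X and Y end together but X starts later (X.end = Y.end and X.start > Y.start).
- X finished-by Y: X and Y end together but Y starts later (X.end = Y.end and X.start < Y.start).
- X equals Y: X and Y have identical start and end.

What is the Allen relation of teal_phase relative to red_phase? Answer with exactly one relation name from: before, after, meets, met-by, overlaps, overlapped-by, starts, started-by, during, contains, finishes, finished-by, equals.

teal_phase = [Thu 19:00, Fri 04:00]; red_phase = [Sat 11:00, Sun 22:00].
Compare endpoints: teal_phase.start < red_phase.start, teal_phase.start < red_phase.end, teal_phase.end < red_phase.start, teal_phase.end < red_phase.end.
That pattern is 'before'.

before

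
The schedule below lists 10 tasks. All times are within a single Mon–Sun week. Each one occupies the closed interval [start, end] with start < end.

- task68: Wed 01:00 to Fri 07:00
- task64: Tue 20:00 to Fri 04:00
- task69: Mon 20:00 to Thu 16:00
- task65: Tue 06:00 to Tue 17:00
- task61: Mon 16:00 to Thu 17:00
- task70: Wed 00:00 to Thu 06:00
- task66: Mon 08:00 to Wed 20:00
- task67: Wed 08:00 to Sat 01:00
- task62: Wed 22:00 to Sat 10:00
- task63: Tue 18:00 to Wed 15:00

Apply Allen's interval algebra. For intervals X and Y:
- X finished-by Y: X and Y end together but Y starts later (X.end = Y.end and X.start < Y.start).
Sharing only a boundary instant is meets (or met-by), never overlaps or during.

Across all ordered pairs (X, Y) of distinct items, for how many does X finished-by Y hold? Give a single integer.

0

Checking all 90 ordered pairs for relation 'finished-by'; matching pairs in alphabetical order:
No pair satisfies it.
Count: 0.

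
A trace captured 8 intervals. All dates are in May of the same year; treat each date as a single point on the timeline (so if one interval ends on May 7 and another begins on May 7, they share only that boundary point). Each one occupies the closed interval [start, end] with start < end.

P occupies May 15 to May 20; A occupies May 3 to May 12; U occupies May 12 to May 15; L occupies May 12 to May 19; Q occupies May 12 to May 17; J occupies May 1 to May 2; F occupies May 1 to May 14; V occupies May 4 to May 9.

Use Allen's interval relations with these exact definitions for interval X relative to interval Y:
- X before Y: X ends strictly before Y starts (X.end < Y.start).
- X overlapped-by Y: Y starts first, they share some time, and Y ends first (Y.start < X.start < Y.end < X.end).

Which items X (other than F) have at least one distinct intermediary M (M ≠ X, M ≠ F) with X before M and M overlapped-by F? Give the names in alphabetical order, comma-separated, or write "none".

Target F = [May 1, May 14].
Intermediaries M with M overlapped-by F: L, Q, U.
Via L — items with X before L: J, V.
Via Q — items with X before Q: J, V.
Via U — items with X before U: J, V.
Union: J, V.

J, V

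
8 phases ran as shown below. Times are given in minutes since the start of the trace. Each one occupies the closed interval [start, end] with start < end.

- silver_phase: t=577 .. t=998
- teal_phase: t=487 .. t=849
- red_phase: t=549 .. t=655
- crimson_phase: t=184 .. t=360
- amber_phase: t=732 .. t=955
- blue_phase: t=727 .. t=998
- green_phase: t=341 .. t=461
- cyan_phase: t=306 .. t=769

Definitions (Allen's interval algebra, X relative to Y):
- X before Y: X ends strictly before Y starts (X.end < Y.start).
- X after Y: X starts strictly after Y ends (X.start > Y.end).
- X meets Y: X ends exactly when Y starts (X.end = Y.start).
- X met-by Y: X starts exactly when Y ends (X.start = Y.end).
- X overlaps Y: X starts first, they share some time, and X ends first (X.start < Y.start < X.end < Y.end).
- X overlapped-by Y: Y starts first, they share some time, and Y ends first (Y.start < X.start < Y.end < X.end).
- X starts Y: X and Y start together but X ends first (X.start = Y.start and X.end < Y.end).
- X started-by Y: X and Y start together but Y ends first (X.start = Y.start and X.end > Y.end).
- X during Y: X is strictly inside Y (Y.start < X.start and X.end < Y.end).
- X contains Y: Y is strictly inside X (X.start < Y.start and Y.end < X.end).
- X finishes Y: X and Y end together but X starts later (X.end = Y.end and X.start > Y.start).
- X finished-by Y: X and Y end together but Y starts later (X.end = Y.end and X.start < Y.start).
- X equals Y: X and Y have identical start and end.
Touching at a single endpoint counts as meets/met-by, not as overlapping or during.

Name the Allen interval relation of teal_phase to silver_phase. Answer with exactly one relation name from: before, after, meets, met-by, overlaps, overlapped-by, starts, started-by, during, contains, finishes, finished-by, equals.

teal_phase = [t=487, t=849]; silver_phase = [t=577, t=998].
Compare endpoints: teal_phase.start < silver_phase.start, teal_phase.start < silver_phase.end, teal_phase.end > silver_phase.start, teal_phase.end < silver_phase.end.
That pattern is 'overlaps'.

overlaps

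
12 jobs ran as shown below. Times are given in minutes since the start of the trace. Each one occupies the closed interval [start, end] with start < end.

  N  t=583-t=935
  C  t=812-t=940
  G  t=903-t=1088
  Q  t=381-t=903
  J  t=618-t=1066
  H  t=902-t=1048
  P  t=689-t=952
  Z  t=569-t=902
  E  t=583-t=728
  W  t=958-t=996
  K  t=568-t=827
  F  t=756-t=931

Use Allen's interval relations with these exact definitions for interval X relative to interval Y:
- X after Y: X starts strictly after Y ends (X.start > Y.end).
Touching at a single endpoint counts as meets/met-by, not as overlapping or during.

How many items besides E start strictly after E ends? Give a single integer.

Target E = [t=583, t=728].
C [t=812, t=940] → after → counts.
F [t=756, t=931] → after → counts.
G [t=903, t=1088] → after → counts.
H [t=902, t=1048] → after → counts.
J [t=618, t=1066] → overlapped-by → no.
K [t=568, t=827] → contains → no.
N [t=583, t=935] → started-by → no.
P [t=689, t=952] → overlapped-by → no.
Q [t=381, t=903] → contains → no.
W [t=958, t=996] → after → counts.
Z [t=569, t=902] → contains → no.
Total: 5.

5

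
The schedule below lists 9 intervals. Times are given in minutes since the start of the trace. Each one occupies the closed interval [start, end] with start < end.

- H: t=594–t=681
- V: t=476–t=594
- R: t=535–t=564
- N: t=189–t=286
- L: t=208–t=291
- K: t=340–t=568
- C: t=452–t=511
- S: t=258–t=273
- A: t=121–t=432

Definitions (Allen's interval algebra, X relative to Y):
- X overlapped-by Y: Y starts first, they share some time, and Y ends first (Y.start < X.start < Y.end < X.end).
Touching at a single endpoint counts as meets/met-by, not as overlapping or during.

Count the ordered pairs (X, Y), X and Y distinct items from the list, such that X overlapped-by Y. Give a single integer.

Checking all 72 ordered pairs for relation 'overlapped-by'; matching pairs in alphabetical order:
(K, A): K overlapped-by A ✓
(L, N): L overlapped-by N ✓
(V, C): V overlapped-by C ✓
(V, K): V overlapped-by K ✓
Count: 4.

4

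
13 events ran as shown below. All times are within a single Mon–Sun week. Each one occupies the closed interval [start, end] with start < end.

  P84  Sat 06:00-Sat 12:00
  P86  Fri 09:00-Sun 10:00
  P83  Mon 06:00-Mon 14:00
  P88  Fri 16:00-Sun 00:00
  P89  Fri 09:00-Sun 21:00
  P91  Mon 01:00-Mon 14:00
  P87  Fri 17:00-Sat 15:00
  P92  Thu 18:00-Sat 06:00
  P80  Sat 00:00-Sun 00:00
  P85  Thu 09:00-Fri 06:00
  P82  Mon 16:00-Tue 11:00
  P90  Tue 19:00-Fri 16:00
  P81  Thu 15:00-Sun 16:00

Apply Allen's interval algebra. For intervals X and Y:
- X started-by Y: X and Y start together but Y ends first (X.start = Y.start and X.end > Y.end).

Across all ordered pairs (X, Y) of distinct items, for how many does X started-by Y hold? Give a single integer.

Checking all 156 ordered pairs for relation 'started-by'; matching pairs in alphabetical order:
(P89, P86): P89 started-by P86 ✓
Count: 1.

1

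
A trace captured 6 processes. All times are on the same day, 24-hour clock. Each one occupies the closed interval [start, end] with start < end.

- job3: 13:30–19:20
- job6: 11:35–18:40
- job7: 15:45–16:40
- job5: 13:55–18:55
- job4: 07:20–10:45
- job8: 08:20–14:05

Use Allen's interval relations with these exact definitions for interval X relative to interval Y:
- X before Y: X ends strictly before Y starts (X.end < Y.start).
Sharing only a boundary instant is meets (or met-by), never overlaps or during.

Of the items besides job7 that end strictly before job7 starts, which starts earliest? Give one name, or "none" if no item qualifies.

Target job7 = [15:45, 16:40].
job3 [13:30, 19:20] → contains → excluded.
job4 [07:20, 10:45] → before → candidate.
job5 [13:55, 18:55] → contains → excluded.
job6 [11:35, 18:40] → contains → excluded.
job8 [08:20, 14:05] → before → candidate.
Among candidates, earliest start is 07:20 → job4.

job4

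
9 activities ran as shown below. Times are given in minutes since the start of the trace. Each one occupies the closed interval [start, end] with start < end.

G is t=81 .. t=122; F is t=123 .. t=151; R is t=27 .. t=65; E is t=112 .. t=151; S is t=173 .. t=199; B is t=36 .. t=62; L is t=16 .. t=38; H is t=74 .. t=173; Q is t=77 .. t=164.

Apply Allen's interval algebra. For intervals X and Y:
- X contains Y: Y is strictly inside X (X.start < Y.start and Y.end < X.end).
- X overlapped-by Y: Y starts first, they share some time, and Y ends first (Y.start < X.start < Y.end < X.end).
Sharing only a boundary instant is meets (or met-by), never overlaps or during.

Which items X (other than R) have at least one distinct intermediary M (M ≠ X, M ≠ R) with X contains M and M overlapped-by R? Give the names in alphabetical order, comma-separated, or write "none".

none

Target R = [t=27, t=65].
Intermediaries M with M overlapped-by R: none.
Union: none.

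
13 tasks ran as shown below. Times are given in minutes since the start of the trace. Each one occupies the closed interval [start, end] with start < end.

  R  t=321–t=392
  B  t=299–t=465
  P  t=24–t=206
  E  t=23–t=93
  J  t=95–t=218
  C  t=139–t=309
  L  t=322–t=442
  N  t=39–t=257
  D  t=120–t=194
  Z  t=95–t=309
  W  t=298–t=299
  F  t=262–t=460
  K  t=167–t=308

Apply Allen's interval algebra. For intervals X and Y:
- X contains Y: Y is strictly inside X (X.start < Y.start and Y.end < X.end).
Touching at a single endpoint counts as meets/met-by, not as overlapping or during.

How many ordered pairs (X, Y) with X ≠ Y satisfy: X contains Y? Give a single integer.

Checking all 156 ordered pairs for relation 'contains'; matching pairs in alphabetical order:
(B, L): B contains L ✓
(B, R): B contains R ✓
(C, K): C contains K ✓
(C, W): C contains W ✓
(F, L): F contains L ✓
(F, R): F contains R ✓
(F, W): F contains W ✓
(J, D): J contains D ✓
(K, W): K contains W ✓
(N, D): N contains D ✓
(N, J): N contains J ✓
(P, D): P contains D ✓
(Z, D): Z contains D ✓
(Z, K): Z contains K ✓
(Z, W): Z contains W ✓
Count: 15.

15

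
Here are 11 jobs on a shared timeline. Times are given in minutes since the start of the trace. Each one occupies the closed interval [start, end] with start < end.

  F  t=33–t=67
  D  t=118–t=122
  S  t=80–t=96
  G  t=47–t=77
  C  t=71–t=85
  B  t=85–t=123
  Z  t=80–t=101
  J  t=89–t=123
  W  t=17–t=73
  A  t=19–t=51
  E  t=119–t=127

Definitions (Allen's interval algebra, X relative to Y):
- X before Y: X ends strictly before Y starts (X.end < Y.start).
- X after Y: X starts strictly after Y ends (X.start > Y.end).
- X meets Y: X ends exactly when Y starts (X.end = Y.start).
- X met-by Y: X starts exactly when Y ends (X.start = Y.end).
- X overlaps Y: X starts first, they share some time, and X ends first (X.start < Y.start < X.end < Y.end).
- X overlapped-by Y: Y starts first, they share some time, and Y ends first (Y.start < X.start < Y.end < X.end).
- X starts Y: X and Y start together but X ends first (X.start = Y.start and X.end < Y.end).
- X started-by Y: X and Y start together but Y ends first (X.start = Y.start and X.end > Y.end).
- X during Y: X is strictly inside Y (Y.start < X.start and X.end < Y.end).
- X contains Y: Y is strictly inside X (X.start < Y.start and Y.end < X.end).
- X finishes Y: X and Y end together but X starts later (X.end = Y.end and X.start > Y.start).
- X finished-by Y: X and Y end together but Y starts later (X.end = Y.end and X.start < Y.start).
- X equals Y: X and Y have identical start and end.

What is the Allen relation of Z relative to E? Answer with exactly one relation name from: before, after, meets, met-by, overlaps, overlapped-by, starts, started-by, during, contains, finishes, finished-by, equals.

before

Z = [t=80, t=101]; E = [t=119, t=127].
Compare endpoints: Z.start < E.start, Z.start < E.end, Z.end < E.start, Z.end < E.end.
That pattern is 'before'.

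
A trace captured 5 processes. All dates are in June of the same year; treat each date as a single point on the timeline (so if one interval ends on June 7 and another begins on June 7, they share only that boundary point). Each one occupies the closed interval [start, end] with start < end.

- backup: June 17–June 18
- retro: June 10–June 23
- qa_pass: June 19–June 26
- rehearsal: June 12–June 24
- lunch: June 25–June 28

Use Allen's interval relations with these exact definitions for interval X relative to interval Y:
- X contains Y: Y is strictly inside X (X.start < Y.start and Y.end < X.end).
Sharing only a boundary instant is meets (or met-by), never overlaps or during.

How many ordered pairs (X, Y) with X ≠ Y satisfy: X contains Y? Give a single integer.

2

Checking all 20 ordered pairs for relation 'contains'; matching pairs in alphabetical order:
(rehearsal, backup): rehearsal contains backup ✓
(retro, backup): retro contains backup ✓
Count: 2.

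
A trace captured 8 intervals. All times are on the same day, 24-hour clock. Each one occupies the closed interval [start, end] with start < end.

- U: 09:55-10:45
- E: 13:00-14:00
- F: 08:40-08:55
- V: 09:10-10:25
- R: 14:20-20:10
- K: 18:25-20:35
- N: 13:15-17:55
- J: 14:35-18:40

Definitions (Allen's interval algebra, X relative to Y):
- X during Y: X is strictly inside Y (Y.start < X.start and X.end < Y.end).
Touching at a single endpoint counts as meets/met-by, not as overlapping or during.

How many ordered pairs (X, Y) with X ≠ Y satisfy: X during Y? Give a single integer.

1

Checking all 56 ordered pairs for relation 'during'; matching pairs in alphabetical order:
(J, R): J during R ✓
Count: 1.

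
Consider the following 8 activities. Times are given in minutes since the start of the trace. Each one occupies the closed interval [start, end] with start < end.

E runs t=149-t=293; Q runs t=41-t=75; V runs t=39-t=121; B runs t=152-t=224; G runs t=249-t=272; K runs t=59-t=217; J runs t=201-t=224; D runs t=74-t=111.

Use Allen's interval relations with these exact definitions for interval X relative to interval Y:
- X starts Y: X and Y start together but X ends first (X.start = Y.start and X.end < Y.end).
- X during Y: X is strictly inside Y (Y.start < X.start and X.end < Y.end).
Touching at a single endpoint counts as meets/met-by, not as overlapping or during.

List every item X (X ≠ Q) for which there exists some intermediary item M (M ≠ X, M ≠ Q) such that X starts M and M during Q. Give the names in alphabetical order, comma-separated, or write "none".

none

Target Q = [t=41, t=75].
Intermediaries M with M during Q: none.
Union: none.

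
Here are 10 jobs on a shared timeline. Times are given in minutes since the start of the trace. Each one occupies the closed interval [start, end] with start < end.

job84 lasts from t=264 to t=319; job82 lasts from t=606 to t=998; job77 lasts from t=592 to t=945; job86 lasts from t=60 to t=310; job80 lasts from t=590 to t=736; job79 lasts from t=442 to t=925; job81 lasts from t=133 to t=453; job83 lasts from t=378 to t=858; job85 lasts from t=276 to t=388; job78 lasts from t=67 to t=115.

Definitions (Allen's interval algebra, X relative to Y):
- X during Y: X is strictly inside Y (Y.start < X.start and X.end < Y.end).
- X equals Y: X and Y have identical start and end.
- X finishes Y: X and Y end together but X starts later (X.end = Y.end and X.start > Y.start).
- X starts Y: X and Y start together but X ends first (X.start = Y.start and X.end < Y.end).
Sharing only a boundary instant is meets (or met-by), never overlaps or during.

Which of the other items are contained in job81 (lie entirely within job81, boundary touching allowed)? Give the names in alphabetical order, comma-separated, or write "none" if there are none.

job84, job85

Target job81 = [t=133, t=453].
job77 [t=592, t=945] → after → no.
job78 [t=67, t=115] → before → no.
job79 [t=442, t=925] → overlapped-by → no.
job80 [t=590, t=736] → after → no.
job82 [t=606, t=998] → after → no.
job83 [t=378, t=858] → overlapped-by → no.
job84 [t=264, t=319] → during → yes.
job85 [t=276, t=388] → during → yes.
job86 [t=60, t=310] → overlaps → no.
Result: job84, job85.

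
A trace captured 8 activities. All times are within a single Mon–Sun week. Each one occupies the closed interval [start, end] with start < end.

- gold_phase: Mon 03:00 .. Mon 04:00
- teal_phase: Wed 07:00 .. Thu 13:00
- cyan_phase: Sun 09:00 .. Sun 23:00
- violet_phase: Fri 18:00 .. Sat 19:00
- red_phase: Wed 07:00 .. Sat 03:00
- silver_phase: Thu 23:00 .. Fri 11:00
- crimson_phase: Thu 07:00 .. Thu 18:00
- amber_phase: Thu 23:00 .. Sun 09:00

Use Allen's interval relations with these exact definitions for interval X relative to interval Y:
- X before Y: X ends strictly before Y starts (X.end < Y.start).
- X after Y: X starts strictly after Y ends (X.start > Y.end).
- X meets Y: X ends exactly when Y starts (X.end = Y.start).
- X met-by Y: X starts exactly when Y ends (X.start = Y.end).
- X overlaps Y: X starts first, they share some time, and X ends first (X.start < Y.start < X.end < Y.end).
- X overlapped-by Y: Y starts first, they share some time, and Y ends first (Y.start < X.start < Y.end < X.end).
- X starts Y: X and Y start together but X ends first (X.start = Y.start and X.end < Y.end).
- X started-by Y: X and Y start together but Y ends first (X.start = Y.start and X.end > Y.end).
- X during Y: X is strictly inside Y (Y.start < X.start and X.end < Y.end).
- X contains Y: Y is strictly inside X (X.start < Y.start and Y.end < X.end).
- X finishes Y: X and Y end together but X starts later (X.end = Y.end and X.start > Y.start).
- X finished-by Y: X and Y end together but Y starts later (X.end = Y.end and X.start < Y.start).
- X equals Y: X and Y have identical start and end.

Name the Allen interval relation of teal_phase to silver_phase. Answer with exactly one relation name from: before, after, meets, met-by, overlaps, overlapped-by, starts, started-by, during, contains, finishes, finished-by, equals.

before

teal_phase = [Wed 07:00, Thu 13:00]; silver_phase = [Thu 23:00, Fri 11:00].
Compare endpoints: teal_phase.start < silver_phase.start, teal_phase.start < silver_phase.end, teal_phase.end < silver_phase.start, teal_phase.end < silver_phase.end.
That pattern is 'before'.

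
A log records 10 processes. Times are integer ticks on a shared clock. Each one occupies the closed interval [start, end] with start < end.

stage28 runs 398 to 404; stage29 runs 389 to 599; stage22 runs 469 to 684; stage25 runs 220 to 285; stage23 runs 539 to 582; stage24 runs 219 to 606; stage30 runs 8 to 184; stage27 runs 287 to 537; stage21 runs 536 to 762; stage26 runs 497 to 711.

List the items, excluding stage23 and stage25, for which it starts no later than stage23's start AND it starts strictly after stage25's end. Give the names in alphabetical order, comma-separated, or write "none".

Conditions: its start is no later than stage23's start (X.start <= 539) AND its start is strictly after stage25's end (X.start > 285).
stage21: start 536 <= 539? ✓; start 536 > 285? ✓ → yes.
stage22: start 469 <= 539? ✓; start 469 > 285? ✓ → yes.
stage24: start 219 <= 539? ✓; start 219 > 285? ✗ → no.
stage26: start 497 <= 539? ✓; start 497 > 285? ✓ → yes.
stage27: start 287 <= 539? ✓; start 287 > 285? ✓ → yes.
stage28: start 398 <= 539? ✓; start 398 > 285? ✓ → yes.
stage29: start 389 <= 539? ✓; start 389 > 285? ✓ → yes.
stage30: start 8 <= 539? ✓; start 8 > 285? ✗ → no.
Result: stage21, stage22, stage26, stage27, stage28, stage29.

stage21, stage22, stage26, stage27, stage28, stage29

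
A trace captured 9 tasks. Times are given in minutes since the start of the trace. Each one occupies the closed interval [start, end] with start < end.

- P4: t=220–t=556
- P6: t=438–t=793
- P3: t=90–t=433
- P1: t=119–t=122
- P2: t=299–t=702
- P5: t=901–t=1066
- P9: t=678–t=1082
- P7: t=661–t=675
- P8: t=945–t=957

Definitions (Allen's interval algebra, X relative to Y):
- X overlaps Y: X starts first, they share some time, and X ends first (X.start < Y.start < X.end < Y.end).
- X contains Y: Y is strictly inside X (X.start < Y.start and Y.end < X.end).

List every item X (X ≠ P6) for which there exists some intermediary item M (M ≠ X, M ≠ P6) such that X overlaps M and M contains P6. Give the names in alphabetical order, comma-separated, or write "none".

Target P6 = [t=438, t=793].
Intermediaries M with M contains P6: none.
Union: none.

none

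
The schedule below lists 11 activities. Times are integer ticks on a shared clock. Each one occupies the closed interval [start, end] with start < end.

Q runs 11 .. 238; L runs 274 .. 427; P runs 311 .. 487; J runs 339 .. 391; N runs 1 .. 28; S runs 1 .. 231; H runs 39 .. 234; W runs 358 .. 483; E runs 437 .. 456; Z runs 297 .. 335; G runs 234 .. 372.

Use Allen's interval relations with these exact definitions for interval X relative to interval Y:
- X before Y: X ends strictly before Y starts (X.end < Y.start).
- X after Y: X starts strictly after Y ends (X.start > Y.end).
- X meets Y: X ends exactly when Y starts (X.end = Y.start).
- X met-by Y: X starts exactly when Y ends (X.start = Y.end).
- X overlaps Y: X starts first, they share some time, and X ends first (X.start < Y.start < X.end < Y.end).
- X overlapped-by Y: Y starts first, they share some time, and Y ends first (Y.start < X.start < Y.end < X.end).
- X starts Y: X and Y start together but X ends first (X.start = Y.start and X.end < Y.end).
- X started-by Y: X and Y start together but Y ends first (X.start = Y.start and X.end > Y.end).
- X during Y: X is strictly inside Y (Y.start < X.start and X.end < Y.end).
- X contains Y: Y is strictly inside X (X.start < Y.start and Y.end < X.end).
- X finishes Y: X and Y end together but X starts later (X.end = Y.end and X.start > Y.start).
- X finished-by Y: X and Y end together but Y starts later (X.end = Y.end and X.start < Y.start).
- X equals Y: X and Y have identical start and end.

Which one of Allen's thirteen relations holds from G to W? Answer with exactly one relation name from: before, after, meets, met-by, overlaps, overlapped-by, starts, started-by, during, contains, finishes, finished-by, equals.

G = [234, 372]; W = [358, 483].
Compare endpoints: G.start < W.start, G.start < W.end, G.end > W.start, G.end < W.end.
That pattern is 'overlaps'.

overlaps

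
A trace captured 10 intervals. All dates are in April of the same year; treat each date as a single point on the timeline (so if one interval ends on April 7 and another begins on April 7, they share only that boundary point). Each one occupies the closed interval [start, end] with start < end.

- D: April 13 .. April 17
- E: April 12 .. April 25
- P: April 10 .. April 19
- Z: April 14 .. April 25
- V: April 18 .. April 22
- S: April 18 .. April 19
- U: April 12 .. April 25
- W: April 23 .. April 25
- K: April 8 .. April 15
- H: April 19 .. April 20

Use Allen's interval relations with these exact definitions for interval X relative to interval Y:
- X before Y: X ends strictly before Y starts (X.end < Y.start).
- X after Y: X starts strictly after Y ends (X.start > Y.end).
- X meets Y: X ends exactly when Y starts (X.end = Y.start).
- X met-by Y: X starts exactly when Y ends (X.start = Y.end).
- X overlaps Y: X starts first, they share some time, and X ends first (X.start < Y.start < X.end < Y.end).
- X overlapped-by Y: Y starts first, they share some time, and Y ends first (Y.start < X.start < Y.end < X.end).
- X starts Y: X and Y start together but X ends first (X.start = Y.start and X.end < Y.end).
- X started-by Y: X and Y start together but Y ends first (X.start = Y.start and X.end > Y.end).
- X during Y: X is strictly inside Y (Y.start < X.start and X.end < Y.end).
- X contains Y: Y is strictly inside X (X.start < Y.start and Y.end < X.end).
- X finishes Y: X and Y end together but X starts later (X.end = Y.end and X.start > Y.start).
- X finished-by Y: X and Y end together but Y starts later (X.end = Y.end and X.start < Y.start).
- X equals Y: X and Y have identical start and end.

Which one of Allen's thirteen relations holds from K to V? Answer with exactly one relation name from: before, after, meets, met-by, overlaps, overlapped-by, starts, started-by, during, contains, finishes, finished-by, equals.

before

K = [April 8, April 15]; V = [April 18, April 22].
Compare endpoints: K.start < V.start, K.start < V.end, K.end < V.start, K.end < V.end.
That pattern is 'before'.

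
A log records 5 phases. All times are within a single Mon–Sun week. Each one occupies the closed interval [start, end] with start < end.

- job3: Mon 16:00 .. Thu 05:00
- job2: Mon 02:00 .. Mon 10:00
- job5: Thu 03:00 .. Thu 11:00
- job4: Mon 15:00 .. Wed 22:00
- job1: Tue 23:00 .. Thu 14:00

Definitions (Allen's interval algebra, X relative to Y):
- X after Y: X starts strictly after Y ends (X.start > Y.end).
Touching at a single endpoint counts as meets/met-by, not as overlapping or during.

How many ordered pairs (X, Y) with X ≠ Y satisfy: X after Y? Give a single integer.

5

Checking all 20 ordered pairs for relation 'after'; matching pairs in alphabetical order:
(job1, job2): job1 after job2 ✓
(job3, job2): job3 after job2 ✓
(job4, job2): job4 after job2 ✓
(job5, job2): job5 after job2 ✓
(job5, job4): job5 after job4 ✓
Count: 5.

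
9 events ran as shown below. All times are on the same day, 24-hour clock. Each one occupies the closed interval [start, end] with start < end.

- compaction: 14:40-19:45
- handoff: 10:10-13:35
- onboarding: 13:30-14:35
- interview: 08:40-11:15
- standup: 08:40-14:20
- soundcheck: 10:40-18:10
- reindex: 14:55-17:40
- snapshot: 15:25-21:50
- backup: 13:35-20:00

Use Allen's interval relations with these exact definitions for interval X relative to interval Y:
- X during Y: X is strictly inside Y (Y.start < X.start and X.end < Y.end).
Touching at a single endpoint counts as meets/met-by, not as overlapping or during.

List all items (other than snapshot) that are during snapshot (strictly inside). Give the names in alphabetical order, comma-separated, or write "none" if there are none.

none

Target snapshot = [15:25, 21:50].
backup [13:35, 20:00] → overlaps → no.
compaction [14:40, 19:45] → overlaps → no.
handoff [10:10, 13:35] → before → no.
interview [08:40, 11:15] → before → no.
onboarding [13:30, 14:35] → before → no.
reindex [14:55, 17:40] → overlaps → no.
soundcheck [10:40, 18:10] → overlaps → no.
standup [08:40, 14:20] → before → no.
Result: none.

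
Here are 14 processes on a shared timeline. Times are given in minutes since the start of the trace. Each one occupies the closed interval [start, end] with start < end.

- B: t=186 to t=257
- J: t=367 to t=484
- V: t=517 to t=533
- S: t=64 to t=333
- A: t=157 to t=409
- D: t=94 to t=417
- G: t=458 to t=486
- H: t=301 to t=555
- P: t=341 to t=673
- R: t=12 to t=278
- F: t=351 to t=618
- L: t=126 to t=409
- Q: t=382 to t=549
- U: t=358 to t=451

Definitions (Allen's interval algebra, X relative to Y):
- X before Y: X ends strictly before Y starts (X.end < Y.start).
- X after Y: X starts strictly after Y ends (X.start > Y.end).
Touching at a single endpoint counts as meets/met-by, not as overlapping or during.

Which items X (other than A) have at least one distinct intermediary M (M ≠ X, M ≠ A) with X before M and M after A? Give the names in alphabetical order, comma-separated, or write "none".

Target A = [t=157, t=409].
Intermediaries M with M after A: G, V.
Via G — items with X before G: B, D, L, R, S, U.
Via V — items with X before V: B, D, G, J, L, R, S, U.
Union: B, D, G, J, L, R, S, U.

B, D, G, J, L, R, S, U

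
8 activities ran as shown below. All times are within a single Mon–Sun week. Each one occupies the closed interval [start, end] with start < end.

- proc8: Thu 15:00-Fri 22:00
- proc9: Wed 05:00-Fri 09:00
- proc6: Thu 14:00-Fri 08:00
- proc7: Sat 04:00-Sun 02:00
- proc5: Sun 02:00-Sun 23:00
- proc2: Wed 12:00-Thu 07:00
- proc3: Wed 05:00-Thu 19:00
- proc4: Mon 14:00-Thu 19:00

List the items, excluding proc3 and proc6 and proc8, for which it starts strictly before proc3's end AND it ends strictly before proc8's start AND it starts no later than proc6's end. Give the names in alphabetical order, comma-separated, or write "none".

Conditions: its start is strictly before proc3's end (X.start < Thu 19:00) AND its end is strictly before proc8's start (X.end < Thu 15:00) AND its start is no later than proc6's end (X.start <= Fri 08:00).
proc2: start Wed 12:00 < Thu 19:00? ✓; end Thu 07:00 < Thu 15:00? ✓; start Wed 12:00 <= Fri 08:00? ✓ → yes.
proc4: start Mon 14:00 < Thu 19:00? ✓; end Thu 19:00 < Thu 15:00? ✗; start Mon 14:00 <= Fri 08:00? ✓ → no.
proc5: start Sun 02:00 < Thu 19:00? ✗; end Sun 23:00 < Thu 15:00? ✗; start Sun 02:00 <= Fri 08:00? ✗ → no.
proc7: start Sat 04:00 < Thu 19:00? ✗; end Sun 02:00 < Thu 15:00? ✗; start Sat 04:00 <= Fri 08:00? ✗ → no.
proc9: start Wed 05:00 < Thu 19:00? ✓; end Fri 09:00 < Thu 15:00? ✗; start Wed 05:00 <= Fri 08:00? ✓ → no.
Result: proc2.

proc2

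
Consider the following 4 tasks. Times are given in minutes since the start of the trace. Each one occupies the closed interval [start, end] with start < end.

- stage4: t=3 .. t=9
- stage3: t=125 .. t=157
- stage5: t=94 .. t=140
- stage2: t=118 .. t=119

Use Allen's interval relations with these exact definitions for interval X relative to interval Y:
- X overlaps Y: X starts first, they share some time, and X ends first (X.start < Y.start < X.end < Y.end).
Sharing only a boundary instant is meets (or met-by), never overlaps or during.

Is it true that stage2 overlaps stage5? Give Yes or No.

stage2 = [t=118, t=119], stage5 = [t=94, t=140].
Actual relation of stage2 to stage5: during.
Asked whether 'overlaps' holds → No.

No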